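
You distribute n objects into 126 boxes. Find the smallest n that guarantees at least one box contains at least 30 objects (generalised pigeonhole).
n = (30 − 1)·126 + 1 = 3655

By the generalised pigeonhole principle, to guarantee some box contains ≥ r objects we need more than (r − 1) · k objects total. Threshold: n = (r − 1) · k + 1. With r = 30 and k = 126: n = 29 · 126 + 1 = 3654 + 1 = 3655. For n = 3654 = 29 · 126, we can put exactly 29 objects in every box, avoiding 30 in any single one — so 3655 is tight.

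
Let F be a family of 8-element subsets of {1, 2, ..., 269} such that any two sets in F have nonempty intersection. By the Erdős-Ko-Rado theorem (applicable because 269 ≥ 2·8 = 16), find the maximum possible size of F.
max |F| = C(268, 7) = 18205558067224

The Erdős-Ko-Rado theorem states: for n ≥ 2k, an intersecting family of k-subsets of an n-element set has size at most C(n − 1, k − 1), with equality for 'star' families {A ⊆ [n] : |A| = k, i ∈ A} (fix an element i). For n = 269, k = 8: C(268, 7) = 18205558067224.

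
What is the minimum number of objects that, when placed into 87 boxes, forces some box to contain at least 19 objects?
n = (19 − 1)·87 + 1 = 1567

By the generalised pigeonhole principle, to guarantee some box contains ≥ r objects we need more than (r − 1) · k objects total. Threshold: n = (r − 1) · k + 1. With r = 19 and k = 87: n = 18 · 87 + 1 = 1566 + 1 = 1567. For n = 1566 = 18 · 87, we can put exactly 18 objects in every box, avoiding 19 in any single one — so 1567 is tight.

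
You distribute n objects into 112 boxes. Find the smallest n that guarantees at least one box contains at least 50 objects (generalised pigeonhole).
n = (50 − 1)·112 + 1 = 5489

By the generalised pigeonhole principle, to guarantee some box contains ≥ r objects we need more than (r − 1) · k objects total. Threshold: n = (r − 1) · k + 1. With r = 50 and k = 112: n = 49 · 112 + 1 = 5488 + 1 = 5489. For n = 5488 = 49 · 112, we can put exactly 49 objects in every box, avoiding 50 in any single one — so 5489 is tight.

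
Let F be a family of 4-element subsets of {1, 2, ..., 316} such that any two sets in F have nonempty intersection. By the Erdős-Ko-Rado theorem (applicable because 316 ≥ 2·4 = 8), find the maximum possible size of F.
max |F| = C(315, 3) = 5159805

Erdős-Ko-Rado (1961): when n ≥ 2k, max |F| = C(n−1, k−1). The bound is attained by the star {A : i ∈ A} for any fixed i ∈ [n]. Here C(316−1, 4−1) = C(315, 3) = 5159805.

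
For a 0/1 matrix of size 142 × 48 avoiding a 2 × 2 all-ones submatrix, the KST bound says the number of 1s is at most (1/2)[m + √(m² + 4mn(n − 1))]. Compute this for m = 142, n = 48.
z(142, 48; 2, 2) ≤ (1/2)[142 + √(142² + 4·142·48·47)] = (1/2)[142 + √1301572] = 641.4323

Kővári–Sós–Turán: let r_1, ..., r_142 be the row sums and z = Σ r_i the total number of 1s. Each pair of columns can share at most one row with both entries 1 (else a 2×2 all-ones block appears), so Σ_i C(r_i, 2) ≤ C(48, 2) = 1128. By convexity Σ_i C(r_i, 2) ≥ 142·C(z/142, 2) = z(z − 142)/(2·142), giving z² − 142z − 142·48·47 ≤ 0 and hence z ≤ (1/2)[142 + √(20164 + 4·320352)] = (1/2)[142 + √1301572] ≈ (1/2)(142 + 1140.8646) = 641.4323.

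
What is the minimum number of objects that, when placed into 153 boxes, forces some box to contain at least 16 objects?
n = (16 − 1)·153 + 1 = 2296

By the generalised pigeonhole principle, to guarantee some box contains ≥ r objects we need more than (r − 1) · k objects total. Threshold: n = (r − 1) · k + 1. With r = 16 and k = 153: n = 15 · 153 + 1 = 2295 + 1 = 2296. For n = 2295 = 15 · 153, we can put exactly 15 objects in every box, avoiding 16 in any single one — so 2296 is tight.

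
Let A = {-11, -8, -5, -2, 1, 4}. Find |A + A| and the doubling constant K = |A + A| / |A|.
K = |A + A| / |A| = 11/6

Enumerate A + A = {a + b : a, b ∈ A}. With |A| = 6, there are |A|^2 = 36 ordered sum pairs; collecting distinct values, A + A = {-22, -19, -16, -13, -10, -7, -4, -1, 2, 5, 8}, so |A + A| = 11. Thus K = 11/6. Here |A + A| = 2|A| − 1 = 11, the minimum possible — so K = 11/6 is minimal, which holds iff A is an arithmetic progression.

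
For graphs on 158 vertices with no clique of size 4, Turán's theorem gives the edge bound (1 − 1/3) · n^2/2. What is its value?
Turán density bound = (2/3) · 158^2/2 = 24964/3 ≈ 8321.3333

Turán's theorem: ex(n, K_{r+1}) is achieved by the complete r-partite Turán graph T(n, r) with parts as balanced as possible, and is at most (1 − 1/r) · n^2/2. For r = 3, n = 158: the density bound is (2/3) · 24964/2 = 24964/3 ≈ 8321.3333. The integer-valued extremum is e(T(158, 3)) = 8321, which is strictly less than the density bound 24964/3 since 3 ∤ 158 (the parts of T(158, 3) cannot all be equal).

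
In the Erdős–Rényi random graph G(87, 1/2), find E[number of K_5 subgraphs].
E[# K_5] = C(87, 5) · (1/2)^C(5, 2) = 36949857 / 2^10 ≈ 36083.844727

For each 5-subset S of vertices (there are C(87, 5) = 36949857 such S), let X_S = 1 if S induces a K_5 (all C(5, 2) = 10 edges present). Then P(X_S = 1) = (1/2)^10 = 1/1024. By linearity of expectation, E[# K_5] = C(87, 5) · (1/2)^10 = 36949857 / 1024 ≈ 36083.844727.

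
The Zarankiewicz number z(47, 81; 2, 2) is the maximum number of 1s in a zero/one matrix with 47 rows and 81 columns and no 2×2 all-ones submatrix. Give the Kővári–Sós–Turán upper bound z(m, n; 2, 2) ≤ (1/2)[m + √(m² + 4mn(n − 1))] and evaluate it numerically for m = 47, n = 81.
z(47, 81; 2, 2) ≤ (1/2)[47 + √(47² + 4·47·81·80)] = (1/2)[47 + √1220449] = 575.8697

Kővári–Sós–Turán: let r_1, ..., r_47 be the row sums and z = Σ r_i the total number of 1s. Each pair of columns can share at most one row with both entries 1 (else a 2×2 all-ones block appears), so Σ_i C(r_i, 2) ≤ C(81, 2) = 3240. By convexity Σ_i C(r_i, 2) ≥ 47·C(z/47, 2) = z(z − 47)/(2·47), giving z² − 47z − 47·81·80 ≤ 0 and hence z ≤ (1/2)[47 + √(2209 + 4·304560)] = (1/2)[47 + √1220449] ≈ (1/2)(47 + 1104.7393) = 575.8697.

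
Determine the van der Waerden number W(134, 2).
W(134, 2) = 134 + 1 = 135

A 2-term AP is any pair of integers, so a monochromatic 2-AP exists iff some colour is used at least twice. With 134 colours, the colouring i ↦ i on {1, ..., 134} uses each colour once, avoiding any monochromatic pair, so W(134, 2) > 134. For {1, ..., 135}, pigeonhole forces two integers of the same colour, which form a monochromatic 2-AP. Hence W(134, 2) = 135.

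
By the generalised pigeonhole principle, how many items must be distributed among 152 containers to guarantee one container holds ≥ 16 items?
n = (16 − 1)·152 + 1 = 2281

By the generalised pigeonhole principle, to guarantee some box contains ≥ r objects we need more than (r − 1) · k objects total. Threshold: n = (r − 1) · k + 1. With r = 16 and k = 152: n = 15 · 152 + 1 = 2280 + 1 = 2281. For n = 2280 = 15 · 152, we can put exactly 15 objects in every box, avoiding 16 in any single one — so 2281 is tight.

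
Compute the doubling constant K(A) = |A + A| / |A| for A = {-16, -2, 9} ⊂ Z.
K = |A + A| / |A| = 6/3 = 2

Enumerate A + A = {a + b : a, b ∈ A}. With |A| = 3, there are |A|^2 = 9 ordered sum pairs; collecting distinct values, A + A = {-32, -18, -7, -4, 7, 18}, so |A + A| = 6. Thus K = 6/3 = 2. For comparison, the minimum possible |A + A| over all 3-element sets is 2·3 − 1 = 5 (so min K = 5/3), attained only by arithmetic progressions.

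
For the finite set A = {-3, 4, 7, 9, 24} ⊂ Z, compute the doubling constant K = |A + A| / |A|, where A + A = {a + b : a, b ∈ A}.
K = |A + A| / |A| = 15/5 = 3

Enumerate A + A = {a + b : a, b ∈ A}. With |A| = 5, there are |A|^2 = 25 ordered sum pairs; collecting distinct values, A + A = {-6, 1, 4, 6, 8, 11, 13, 14, 16, 18, 21, 28, 31, 33, 48}, so |A + A| = 15. Thus K = 15/5 = 3. For comparison, the minimum possible |A + A| over all 5-element sets is 2·5 − 1 = 9 (so min K = 9/5), attained only by arithmetic progressions.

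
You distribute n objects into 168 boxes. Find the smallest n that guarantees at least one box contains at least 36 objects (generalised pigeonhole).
n = (36 − 1)·168 + 1 = 5881

By the generalised pigeonhole principle, to guarantee some box contains ≥ r objects we need more than (r − 1) · k objects total. Threshold: n = (r − 1) · k + 1. With r = 36 and k = 168: n = 35 · 168 + 1 = 5880 + 1 = 5881. For n = 5880 = 35 · 168, we can put exactly 35 objects in every box, avoiding 36 in any single one — so 5881 is tight.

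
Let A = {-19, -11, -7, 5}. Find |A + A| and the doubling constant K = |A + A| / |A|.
K = |A + A| / |A| = 9/4

Enumerate A + A = {a + b : a, b ∈ A}. With |A| = 4, there are |A|^2 = 16 ordered sum pairs; collecting distinct values, A + A = {-38, -30, -26, -22, -18, -14, -6, -2, 10}, so |A + A| = 9. Thus K = 9/4. For comparison, the minimum possible |A + A| over all 4-element sets is 2·4 − 1 = 7 (so min K = 7/4), attained only by arithmetic progressions.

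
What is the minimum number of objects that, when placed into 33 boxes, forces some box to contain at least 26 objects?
n = (26 − 1)·33 + 1 = 826

By the generalised pigeonhole principle, to guarantee some box contains ≥ r objects we need more than (r − 1) · k objects total. Threshold: n = (r − 1) · k + 1. With r = 26 and k = 33: n = 25 · 33 + 1 = 825 + 1 = 826. For n = 825 = 25 · 33, we can put exactly 25 objects in every box, avoiding 26 in any single one — so 826 is tight.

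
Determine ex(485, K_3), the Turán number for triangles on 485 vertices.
ex(485, K_3) = ⌊485^2/4⌋ = 58806

Mantel (1907): a triangle-free graph on n vertices has at most ⌊n^2/4⌋ edges, with equality for the complete bipartite graph K_{⌊n/2⌋, ⌈n/2⌉}. For n = 485: ⌊485^2/4⌋ = ⌊235225/4⌋ = 58806. The extremal graph is K_{242, 243}, which has 242·243 = 58806 edges.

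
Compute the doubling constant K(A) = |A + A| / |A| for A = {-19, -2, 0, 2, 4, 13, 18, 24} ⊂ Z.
K = |A + A| / |A| = 31/8

Enumerate A + A = {a + b : a, b ∈ A}. With |A| = 8, there are |A|^2 = 64 ordered sum pairs; collecting distinct values, A + A = {-38, -21, -19, -17, -15, -6, -4, -2, -1, 0, 2, 4, 5, 6, 8, 11, 13, 15, 16, 17, 18, 20, 22, 24, 26, 28, 31, 36, 37, 42, 48}, so |A + A| = 31. Thus K = 31/8. For comparison, the minimum possible |A + A| over all 8-element sets is 2·8 − 1 = 15 (so min K = 15/8), attained only by arithmetic progressions.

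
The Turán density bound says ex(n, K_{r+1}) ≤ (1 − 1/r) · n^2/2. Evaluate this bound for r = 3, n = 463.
Turán density bound = (2/3) · 463^2/2 = 214369/3 ≈ 71456.3333

Turán's theorem: ex(n, K_{r+1}) is achieved by the complete r-partite Turán graph T(n, r) with parts as balanced as possible, and is at most (1 − 1/r) · n^2/2. For r = 3, n = 463: the density bound is (2/3) · 214369/2 = 214369/3 ≈ 71456.3333. The integer-valued extremum is e(T(463, 3)) = 71456, which is strictly less than the density bound 214369/3 since 3 ∤ 463 (the parts of T(463, 3) cannot all be equal).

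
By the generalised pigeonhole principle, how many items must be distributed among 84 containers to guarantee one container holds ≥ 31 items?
n = (31 − 1)·84 + 1 = 2521

By the generalised pigeonhole principle, to guarantee some box contains ≥ r objects we need more than (r − 1) · k objects total. Threshold: n = (r − 1) · k + 1. With r = 31 and k = 84: n = 30 · 84 + 1 = 2520 + 1 = 2521. For n = 2520 = 30 · 84, we can put exactly 30 objects in every box, avoiding 31 in any single one — so 2521 is tight.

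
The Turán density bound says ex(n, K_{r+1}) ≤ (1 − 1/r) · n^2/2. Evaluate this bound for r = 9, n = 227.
Turán density bound = (8/9) · 227^2/2 = 206116/9 ≈ 22901.7778

Turán's theorem: ex(n, K_{r+1}) is achieved by the complete r-partite Turán graph T(n, r) with parts as balanced as possible, and is at most (1 − 1/r) · n^2/2. For r = 9, n = 227: the density bound is (8/9) · 51529/2 = 206116/9 ≈ 22901.7778. The integer-valued extremum is e(T(227, 9)) = 22901, which is strictly less than the density bound 206116/9 since 9 ∤ 227 (the parts of T(227, 9) cannot all be equal).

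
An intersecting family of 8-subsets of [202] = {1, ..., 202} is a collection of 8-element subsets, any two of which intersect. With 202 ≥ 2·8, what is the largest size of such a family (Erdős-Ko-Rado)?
max |F| = C(201, 7) = 2366304840900

Erdős-Ko-Rado (1961): when n ≥ 2k, max |F| = C(n−1, k−1). The bound is attained by the star {A : i ∈ A} for any fixed i ∈ [n]. Here C(202−1, 8−1) = C(201, 7) = 2366304840900.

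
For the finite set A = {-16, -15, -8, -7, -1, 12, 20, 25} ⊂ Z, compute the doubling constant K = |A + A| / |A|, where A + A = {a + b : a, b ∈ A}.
K = |A + A| / |A| = 31/8

Enumerate A + A = {a + b : a, b ∈ A}. With |A| = 8, there are |A|^2 = 64 ordered sum pairs; collecting distinct values, A + A = {-32, -31, -30, -24, -23, -22, -17, -16, -15, -14, -9, -8, -4, -3, -2, 4, 5, 9, 10, 11, 12, 13, 17, 18, 19, 24, 32, 37, 40, 45, 50}, so |A + A| = 31. Thus K = 31/8. For comparison, the minimum possible |A + A| over all 8-element sets is 2·8 − 1 = 15 (so min K = 15/8), attained only by arithmetic progressions.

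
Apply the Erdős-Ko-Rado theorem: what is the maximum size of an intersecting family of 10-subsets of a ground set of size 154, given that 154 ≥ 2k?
max |F| = C(153, 9) = 99615373765775

The Erdős-Ko-Rado theorem states: for n ≥ 2k, an intersecting family of k-subsets of an n-element set has size at most C(n − 1, k − 1), with equality for 'star' families {A ⊆ [n] : |A| = k, i ∈ A} (fix an element i). For n = 154, k = 10: C(153, 9) = 99615373765775.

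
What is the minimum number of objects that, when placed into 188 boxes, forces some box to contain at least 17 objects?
n = (17 − 1)·188 + 1 = 3009

By the generalised pigeonhole principle, to guarantee some box contains ≥ r objects we need more than (r − 1) · k objects total. Threshold: n = (r − 1) · k + 1. With r = 17 and k = 188: n = 16 · 188 + 1 = 3008 + 1 = 3009. For n = 3008 = 16 · 188, we can put exactly 16 objects in every box, avoiding 17 in any single one — so 3009 is tight.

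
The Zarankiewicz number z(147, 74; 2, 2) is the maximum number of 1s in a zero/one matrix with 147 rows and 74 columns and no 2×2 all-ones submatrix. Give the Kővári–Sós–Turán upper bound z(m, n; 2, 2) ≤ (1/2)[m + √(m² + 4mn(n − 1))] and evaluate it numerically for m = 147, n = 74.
z(147, 74; 2, 2) ≤ (1/2)[147 + √(147² + 4·147·74·73)] = (1/2)[147 + √3197985] = 967.6455

Kővári–Sós–Turán: let r_1, ..., r_147 be the row sums and z = Σ r_i the total number of 1s. Each pair of columns can share at most one row with both entries 1 (else a 2×2 all-ones block appears), so Σ_i C(r_i, 2) ≤ C(74, 2) = 2701. By convexity Σ_i C(r_i, 2) ≥ 147·C(z/147, 2) = z(z − 147)/(2·147), giving z² − 147z − 147·74·73 ≤ 0 and hence z ≤ (1/2)[147 + √(21609 + 4·794094)] = (1/2)[147 + √3197985] ≈ (1/2)(147 + 1788.2911) = 967.6455.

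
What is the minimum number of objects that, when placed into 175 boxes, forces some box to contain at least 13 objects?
n = (13 − 1)·175 + 1 = 2101

By the generalised pigeonhole principle, to guarantee some box contains ≥ r objects we need more than (r − 1) · k objects total. Threshold: n = (r − 1) · k + 1. With r = 13 and k = 175: n = 12 · 175 + 1 = 2100 + 1 = 2101. For n = 2100 = 12 · 175, we can put exactly 12 objects in every box, avoiding 13 in any single one — so 2101 is tight.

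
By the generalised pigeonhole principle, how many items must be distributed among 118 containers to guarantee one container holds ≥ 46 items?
n = (46 − 1)·118 + 1 = 5311

By the generalised pigeonhole principle, to guarantee some box contains ≥ r objects we need more than (r − 1) · k objects total. Threshold: n = (r − 1) · k + 1. With r = 46 and k = 118: n = 45 · 118 + 1 = 5310 + 1 = 5311. For n = 5310 = 45 · 118, we can put exactly 45 objects in every box, avoiding 46 in any single one — so 5311 is tight.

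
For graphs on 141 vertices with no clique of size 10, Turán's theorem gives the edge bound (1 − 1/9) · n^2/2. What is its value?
Turán density bound = (8/9) · 141^2/2 = 8836

Turán's theorem: ex(n, K_{r+1}) is achieved by the complete r-partite Turán graph T(n, r) with parts as balanced as possible, and is at most (1 − 1/r) · n^2/2. For r = 9, n = 141: the density bound is (8/9) · 19881/2 = 8836. The integer-valued extremum is e(T(141, 9)) = 8835, which is strictly less than the density bound 8836 since 9 ∤ 141 (the parts of T(141, 9) cannot all be equal).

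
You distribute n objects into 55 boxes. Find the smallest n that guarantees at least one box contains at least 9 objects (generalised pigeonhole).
n = (9 − 1)·55 + 1 = 441

By the generalised pigeonhole principle, to guarantee some box contains ≥ r objects we need more than (r − 1) · k objects total. Threshold: n = (r − 1) · k + 1. With r = 9 and k = 55: n = 8 · 55 + 1 = 440 + 1 = 441. For n = 440 = 8 · 55, we can put exactly 8 objects in every box, avoiding 9 in any single one — so 441 is tight.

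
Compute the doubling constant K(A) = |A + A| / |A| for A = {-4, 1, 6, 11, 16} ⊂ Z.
K = |A + A| / |A| = 9/5

Enumerate A + A = {a + b : a, b ∈ A}. With |A| = 5, there are |A|^2 = 25 ordered sum pairs; collecting distinct values, A + A = {-8, -3, 2, 7, 12, 17, 22, 27, 32}, so |A + A| = 9. Thus K = 9/5. Here |A + A| = 2|A| − 1 = 9, the minimum possible — so K = 9/5 is minimal, which holds iff A is an arithmetic progression.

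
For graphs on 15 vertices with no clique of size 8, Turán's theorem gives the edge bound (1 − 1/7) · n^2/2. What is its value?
Turán density bound = (6/7) · 15^2/2 = 675/7 ≈ 96.4286

Turán's theorem: ex(n, K_{r+1}) is achieved by the complete r-partite Turán graph T(n, r) with parts as balanced as possible, and is at most (1 − 1/r) · n^2/2. For r = 7, n = 15: the density bound is (6/7) · 225/2 = 675/7 ≈ 96.4286. The integer-valued extremum is e(T(15, 7)) = 96, which is strictly less than the density bound 675/7 since 7 ∤ 15 (the parts of T(15, 7) cannot all be equal).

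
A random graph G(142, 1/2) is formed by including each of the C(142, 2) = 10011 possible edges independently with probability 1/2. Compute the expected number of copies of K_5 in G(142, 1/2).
E[# K_5] = C(142, 5) · (1/2)^C(5, 2) = 448072338 / 2^10 = 224036169/512 ≈ 437570.642578

For each 5-subset S of vertices (there are C(142, 5) = 448072338 such S), let X_S = 1 if S induces a K_5 (all C(5, 2) = 10 edges present). Then P(X_S = 1) = (1/2)^10 = 1/1024. By linearity of expectation, E[# K_5] = C(142, 5) · (1/2)^10 = 448072338 / 1024 = 224036169/512 ≈ 437570.642578.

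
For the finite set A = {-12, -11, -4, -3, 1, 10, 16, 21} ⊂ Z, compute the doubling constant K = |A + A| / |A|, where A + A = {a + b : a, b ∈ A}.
K = |A + A| / |A| = 33/8

Enumerate A + A = {a + b : a, b ∈ A}. With |A| = 8, there are |A|^2 = 64 ordered sum pairs; collecting distinct values, A + A = {-24, -23, -22, -16, -15, -14, -11, -10, -8, -7, -6, -3, -2, -1, 2, 4, 5, 6, 7, 9, 10, 11, 12, 13, 17, 18, 20, 22, 26, 31, 32, 37, 42}, so |A + A| = 33. Thus K = 33/8. For comparison, the minimum possible |A + A| over all 8-element sets is 2·8 − 1 = 15 (so min K = 15/8), attained only by arithmetic progressions.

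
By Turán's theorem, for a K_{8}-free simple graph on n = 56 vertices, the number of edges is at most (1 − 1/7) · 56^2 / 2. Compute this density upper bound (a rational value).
Turán density bound = (6/7) · 56^2/2 = 1344

Turán's theorem: ex(n, K_{r+1}) is achieved by the complete r-partite Turán graph T(n, r) with parts as balanced as possible, and is at most (1 − 1/r) · n^2/2. For r = 7, n = 56: the density bound is (6/7) · 3136/2 = 1344. Since 7 ∣ 56, the Turán graph T(56, 7) has parts of equal size 8, and its edge count e(T(56, 7)) = 1344 attains the density bound exactly.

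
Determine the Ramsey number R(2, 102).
R(2, 102) = 102

R(2, k) = k for all k ≥ 2: in a 2-colouring of K_k, either some edge is red (a red K_2) or all edges are blue (a blue K_k). And K_{101} coloured all-blue has no blue K_102, so R(2, 102) > 101. Hence R(2, 102) = 102.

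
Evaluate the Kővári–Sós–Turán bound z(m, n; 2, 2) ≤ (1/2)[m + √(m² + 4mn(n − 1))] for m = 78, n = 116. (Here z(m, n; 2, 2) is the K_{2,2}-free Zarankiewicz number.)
z(78, 116; 2, 2) ≤ (1/2)[78 + √(78² + 4·78·116·115)] = (1/2)[78 + √4168164] = 1059.8041

Kővári–Sós–Turán: let r_1, ..., r_78 be the row sums and z = Σ r_i the total number of 1s. Each pair of columns can share at most one row with both entries 1 (else a 2×2 all-ones block appears), so Σ_i C(r_i, 2) ≤ C(116, 2) = 6670. By convexity Σ_i C(r_i, 2) ≥ 78·C(z/78, 2) = z(z − 78)/(2·78), giving z² − 78z − 78·116·115 ≤ 0 and hence z ≤ (1/2)[78 + √(6084 + 4·1040520)] = (1/2)[78 + √4168164] ≈ (1/2)(78 + 2041.6082) = 1059.8041.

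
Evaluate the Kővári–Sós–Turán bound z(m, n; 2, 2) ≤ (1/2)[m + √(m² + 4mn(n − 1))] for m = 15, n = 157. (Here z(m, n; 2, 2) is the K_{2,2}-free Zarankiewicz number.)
z(15, 157; 2, 2) ≤ (1/2)[15 + √(15² + 4·15·157·156)] = (1/2)[15 + √1469745] = 613.6652

Kővári–Sós–Turán: let r_1, ..., r_15 be the row sums and z = Σ r_i the total number of 1s. Each pair of columns can share at most one row with both entries 1 (else a 2×2 all-ones block appears), so Σ_i C(r_i, 2) ≤ C(157, 2) = 12246. By convexity Σ_i C(r_i, 2) ≥ 15·C(z/15, 2) = z(z − 15)/(2·15), giving z² − 15z − 15·157·156 ≤ 0 and hence z ≤ (1/2)[15 + √(225 + 4·367380)] = (1/2)[15 + √1469745] ≈ (1/2)(15 + 1212.3304) = 613.6652.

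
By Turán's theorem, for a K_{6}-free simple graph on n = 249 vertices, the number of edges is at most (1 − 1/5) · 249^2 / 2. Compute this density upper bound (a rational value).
Turán density bound = (4/5) · 249^2/2 = 124002/5 ≈ 24800.4

Turán's theorem: ex(n, K_{r+1}) is achieved by the complete r-partite Turán graph T(n, r) with parts as balanced as possible, and is at most (1 − 1/r) · n^2/2. For r = 5, n = 249: the density bound is (4/5) · 62001/2 = 124002/5 ≈ 24800.4. The integer-valued extremum is e(T(249, 5)) = 24800, which is strictly less than the density bound 124002/5 since 5 ∤ 249 (the parts of T(249, 5) cannot all be equal).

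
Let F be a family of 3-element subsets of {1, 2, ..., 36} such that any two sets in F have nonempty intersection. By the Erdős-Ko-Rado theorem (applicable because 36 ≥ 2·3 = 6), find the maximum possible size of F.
max |F| = C(35, 2) = 595

Erdős-Ko-Rado (1961): when n ≥ 2k, max |F| = C(n−1, k−1). The bound is attained by the star {A : i ∈ A} for any fixed i ∈ [n]. Here C(36−1, 3−1) = C(35, 2) = 595.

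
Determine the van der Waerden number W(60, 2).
W(60, 2) = 60 + 1 = 61

A 2-term AP is any pair of integers, so a monochromatic 2-AP exists iff some colour is used at least twice. With 60 colours, the colouring i ↦ i on {1, ..., 60} uses each colour once, avoiding any monochromatic pair, so W(60, 2) > 60. For {1, ..., 61}, pigeonhole forces two integers of the same colour, which form a monochromatic 2-AP. Hence W(60, 2) = 61.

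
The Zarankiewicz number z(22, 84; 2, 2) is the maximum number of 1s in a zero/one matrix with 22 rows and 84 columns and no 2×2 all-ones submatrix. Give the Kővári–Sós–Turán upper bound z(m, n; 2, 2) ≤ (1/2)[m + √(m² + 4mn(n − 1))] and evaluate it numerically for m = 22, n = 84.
z(22, 84; 2, 2) ≤ (1/2)[22 + √(22² + 4·22·84·83)] = (1/2)[22 + √614020] = 402.7971

Kővári–Sós–Turán: let r_1, ..., r_22 be the row sums and z = Σ r_i the total number of 1s. Each pair of columns can share at most one row with both entries 1 (else a 2×2 all-ones block appears), so Σ_i C(r_i, 2) ≤ C(84, 2) = 3486. By convexity Σ_i C(r_i, 2) ≥ 22·C(z/22, 2) = z(z − 22)/(2·22), giving z² − 22z − 22·84·83 ≤ 0 and hence z ≤ (1/2)[22 + √(484 + 4·153384)] = (1/2)[22 + √614020] ≈ (1/2)(22 + 783.5943) = 402.7971.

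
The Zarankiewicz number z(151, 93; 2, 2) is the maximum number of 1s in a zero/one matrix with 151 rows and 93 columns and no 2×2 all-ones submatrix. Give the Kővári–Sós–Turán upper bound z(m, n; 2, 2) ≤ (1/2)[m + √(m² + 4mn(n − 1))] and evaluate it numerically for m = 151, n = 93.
z(151, 93; 2, 2) ≤ (1/2)[151 + √(151² + 4·151·93·92)] = (1/2)[151 + √5190625] = 1214.6472

Kővári–Sós–Turán: let r_1, ..., r_151 be the row sums and z = Σ r_i the total number of 1s. Each pair of columns can share at most one row with both entries 1 (else a 2×2 all-ones block appears), so Σ_i C(r_i, 2) ≤ C(93, 2) = 4278. By convexity Σ_i C(r_i, 2) ≥ 151·C(z/151, 2) = z(z − 151)/(2·151), giving z² − 151z − 151·93·92 ≤ 0 and hence z ≤ (1/2)[151 + √(22801 + 4·1291956)] = (1/2)[151 + √5190625] ≈ (1/2)(151 + 2278.2943) = 1214.6472.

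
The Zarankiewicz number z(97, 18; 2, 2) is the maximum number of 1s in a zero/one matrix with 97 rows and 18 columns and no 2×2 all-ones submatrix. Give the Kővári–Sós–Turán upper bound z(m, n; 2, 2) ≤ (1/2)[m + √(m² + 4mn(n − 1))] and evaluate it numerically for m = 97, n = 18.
z(97, 18; 2, 2) ≤ (1/2)[97 + √(97² + 4·97·18·17)] = (1/2)[97 + √128137] = 227.4811

Kővári–Sós–Turán: let r_1, ..., r_97 be the row sums and z = Σ r_i the total number of 1s. Each pair of columns can share at most one row with both entries 1 (else a 2×2 all-ones block appears), so Σ_i C(r_i, 2) ≤ C(18, 2) = 153. By convexity Σ_i C(r_i, 2) ≥ 97·C(z/97, 2) = z(z − 97)/(2·97), giving z² − 97z − 97·18·17 ≤ 0 and hence z ≤ (1/2)[97 + √(9409 + 4·29682)] = (1/2)[97 + √128137] ≈ (1/2)(97 + 357.9623) = 227.4811.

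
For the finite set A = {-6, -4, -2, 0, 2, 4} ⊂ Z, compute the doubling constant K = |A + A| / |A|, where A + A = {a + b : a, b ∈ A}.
K = |A + A| / |A| = 11/6

Enumerate A + A = {a + b : a, b ∈ A}. With |A| = 6, there are |A|^2 = 36 ordered sum pairs; collecting distinct values, A + A = {-12, -10, -8, -6, -4, -2, 0, 2, 4, 6, 8}, so |A + A| = 11. Thus K = 11/6. Here |A + A| = 2|A| − 1 = 11, the minimum possible — so K = 11/6 is minimal, which holds iff A is an arithmetic progression.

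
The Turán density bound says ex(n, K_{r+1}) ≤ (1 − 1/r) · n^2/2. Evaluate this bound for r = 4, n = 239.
Turán density bound = (3/4) · 239^2/2 = 171363/8 ≈ 21420.375

Turán's theorem: ex(n, K_{r+1}) is achieved by the complete r-partite Turán graph T(n, r) with parts as balanced as possible, and is at most (1 − 1/r) · n^2/2. For r = 4, n = 239: the density bound is (3/4) · 57121/2 = 171363/8 ≈ 21420.375. The integer-valued extremum is e(T(239, 4)) = 21420, which is strictly less than the density bound 171363/8 since 4 ∤ 239 (the parts of T(239, 4) cannot all be equal).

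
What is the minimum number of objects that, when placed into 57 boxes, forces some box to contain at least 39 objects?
n = (39 − 1)·57 + 1 = 2167

By the generalised pigeonhole principle, to guarantee some box contains ≥ r objects we need more than (r − 1) · k objects total. Threshold: n = (r − 1) · k + 1. With r = 39 and k = 57: n = 38 · 57 + 1 = 2166 + 1 = 2167. For n = 2166 = 38 · 57, we can put exactly 38 objects in every box, avoiding 39 in any single one — so 2167 is tight.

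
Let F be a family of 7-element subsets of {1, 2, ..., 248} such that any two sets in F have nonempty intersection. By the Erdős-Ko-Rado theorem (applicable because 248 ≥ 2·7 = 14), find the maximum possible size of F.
max |F| = C(247, 6) = 296672379003

Erdős-Ko-Rado (1961): when n ≥ 2k, max |F| = C(n−1, k−1). The bound is attained by the star {A : i ∈ A} for any fixed i ∈ [n]. Here C(248−1, 7−1) = C(247, 6) = 296672379003.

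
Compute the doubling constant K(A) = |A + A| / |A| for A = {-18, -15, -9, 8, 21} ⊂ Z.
K = |A + A| / |A| = 15/5 = 3

Enumerate A + A = {a + b : a, b ∈ A}. With |A| = 5, there are |A|^2 = 25 ordered sum pairs; collecting distinct values, A + A = {-36, -33, -30, -27, -24, -18, -10, -7, -1, 3, 6, 12, 16, 29, 42}, so |A + A| = 15. Thus K = 15/5 = 3. For comparison, the minimum possible |A + A| over all 5-element sets is 2·5 − 1 = 9 (so min K = 9/5), attained only by arithmetic progressions.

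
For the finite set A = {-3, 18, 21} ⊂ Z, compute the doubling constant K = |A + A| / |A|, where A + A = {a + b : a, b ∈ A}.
K = |A + A| / |A| = 6/3 = 2

Enumerate A + A = {a + b : a, b ∈ A}. With |A| = 3, there are |A|^2 = 9 ordered sum pairs; collecting distinct values, A + A = {-6, 15, 18, 36, 39, 42}, so |A + A| = 6. Thus K = 6/3 = 2. For comparison, the minimum possible |A + A| over all 3-element sets is 2·3 − 1 = 5 (so min K = 5/3), attained only by arithmetic progressions.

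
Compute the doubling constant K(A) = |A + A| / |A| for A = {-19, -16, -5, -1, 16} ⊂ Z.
K = |A + A| / |A| = 15/5 = 3

Enumerate A + A = {a + b : a, b ∈ A}. With |A| = 5, there are |A|^2 = 25 ordered sum pairs; collecting distinct values, A + A = {-38, -35, -32, -24, -21, -20, -17, -10, -6, -3, -2, 0, 11, 15, 32}, so |A + A| = 15. Thus K = 15/5 = 3. For comparison, the minimum possible |A + A| over all 5-element sets is 2·5 − 1 = 9 (so min K = 9/5), attained only by arithmetic progressions.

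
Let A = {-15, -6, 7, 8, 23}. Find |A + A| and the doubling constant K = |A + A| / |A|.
K = |A + A| / |A| = 15/5 = 3

Enumerate A + A = {a + b : a, b ∈ A}. With |A| = 5, there are |A|^2 = 25 ordered sum pairs; collecting distinct values, A + A = {-30, -21, -12, -8, -7, 1, 2, 8, 14, 15, 16, 17, 30, 31, 46}, so |A + A| = 15. Thus K = 15/5 = 3. For comparison, the minimum possible |A + A| over all 5-element sets is 2·5 − 1 = 9 (so min K = 9/5), attained only by arithmetic progressions.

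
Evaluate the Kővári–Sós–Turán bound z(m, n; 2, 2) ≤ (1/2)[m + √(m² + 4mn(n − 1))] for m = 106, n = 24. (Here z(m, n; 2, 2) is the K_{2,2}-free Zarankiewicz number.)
z(106, 24; 2, 2) ≤ (1/2)[106 + √(106² + 4·106·24·23)] = (1/2)[106 + √245284] = 300.6308

Kővári–Sós–Turán: let r_1, ..., r_106 be the row sums and z = Σ r_i the total number of 1s. Each pair of columns can share at most one row with both entries 1 (else a 2×2 all-ones block appears), so Σ_i C(r_i, 2) ≤ C(24, 2) = 276. By convexity Σ_i C(r_i, 2) ≥ 106·C(z/106, 2) = z(z − 106)/(2·106), giving z² − 106z − 106·24·23 ≤ 0 and hence z ≤ (1/2)[106 + √(11236 + 4·58512)] = (1/2)[106 + √245284] ≈ (1/2)(106 + 495.2615) = 300.6308.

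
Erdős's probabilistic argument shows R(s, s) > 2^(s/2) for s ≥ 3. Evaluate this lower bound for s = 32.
2^(32/2) = 65536; so R(32, 32) > 65536

Colour each edge of K_n uniformly at random with red/blue. The expected number of monochromatic K_32 is C(n, 32) · 2 · 2^(−C(32,2)). If C(n, 32) · 2^(1 − C(32,2)) < 1, then with positive probability no monochromatic K_32 exists, so R(32, 32) > n. The standard estimate C(n, 32) ≤ n^32/32! shows this inequality holds whenever n ≤ 2^(32/2) (since 32! · 2^(C(32,2) − 1) > 2^(32^2/2) ≥ n^32). Hence R(32, 32) > 2^(32/2) = 65536.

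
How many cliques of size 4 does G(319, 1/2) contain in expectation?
E[# K_4] = C(319, 4) · (1/2)^C(4, 2) = 423402001 / 2^6 = 6615656.265625

For each 4-subset S of vertices (there are C(319, 4) = 423402001 such S), let X_S = 1 if S induces a K_4 (all C(4, 2) = 6 edges present). Then P(X_S = 1) = (1/2)^6 = 1/64. By linearity of expectation, E[# K_4] = C(319, 4) · (1/2)^6 = 423402001 / 64 = 6615656.265625.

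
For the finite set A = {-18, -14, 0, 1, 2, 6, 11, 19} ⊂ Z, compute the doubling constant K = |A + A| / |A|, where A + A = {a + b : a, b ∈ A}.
K = |A + A| / |A| = 32/8 = 4

Enumerate A + A = {a + b : a, b ∈ A}. With |A| = 8, there are |A|^2 = 64 ordered sum pairs; collecting distinct values, A + A = {-36, -32, -28, -18, -17, -16, -14, -13, -12, -8, -7, -3, 0, 1, 2, 3, 4, 5, 6, 7, 8, 11, 12, 13, 17, 19, 20, 21, 22, 25, 30, 38}, so |A + A| = 32. Thus K = 32/8 = 4. For comparison, the minimum possible |A + A| over all 8-element sets is 2·8 − 1 = 15 (so min K = 15/8), attained only by arithmetic progressions.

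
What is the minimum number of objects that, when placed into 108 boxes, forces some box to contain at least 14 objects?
n = (14 − 1)·108 + 1 = 1405

By the generalised pigeonhole principle, to guarantee some box contains ≥ r objects we need more than (r − 1) · k objects total. Threshold: n = (r − 1) · k + 1. With r = 14 and k = 108: n = 13 · 108 + 1 = 1404 + 1 = 1405. For n = 1404 = 13 · 108, we can put exactly 13 objects in every box, avoiding 14 in any single one — so 1405 is tight.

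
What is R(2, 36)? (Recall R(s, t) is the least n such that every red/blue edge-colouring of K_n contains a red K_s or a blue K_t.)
R(2, 36) = 36

R(2, k) = k for all k ≥ 2: in a 2-colouring of K_k, either some edge is red (a red K_2) or all edges are blue (a blue K_k). And K_{35} coloured all-blue has no blue K_36, so R(2, 36) > 35. Hence R(2, 36) = 36.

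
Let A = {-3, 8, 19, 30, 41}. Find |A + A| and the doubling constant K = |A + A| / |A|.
K = |A + A| / |A| = 9/5

Enumerate A + A = {a + b : a, b ∈ A}. With |A| = 5, there are |A|^2 = 25 ordered sum pairs; collecting distinct values, A + A = {-6, 5, 16, 27, 38, 49, 60, 71, 82}, so |A + A| = 9. Thus K = 9/5. Here |A + A| = 2|A| − 1 = 9, the minimum possible — so K = 9/5 is minimal, which holds iff A is an arithmetic progression.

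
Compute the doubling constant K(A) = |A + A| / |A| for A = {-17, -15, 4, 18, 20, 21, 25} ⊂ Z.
K = |A + A| / |A| = 26/7

Enumerate A + A = {a + b : a, b ∈ A}. With |A| = 7, there are |A|^2 = 49 ordered sum pairs; collecting distinct values, A + A = {-34, -32, -30, -13, -11, 1, 3, 4, 5, 6, 8, 10, 22, 24, 25, 29, 36, 38, 39, 40, 41, 42, 43, 45, 46, 50}, so |A + A| = 26. Thus K = 26/7. For comparison, the minimum possible |A + A| over all 7-element sets is 2·7 − 1 = 13 (so min K = 13/7), attained only by arithmetic progressions.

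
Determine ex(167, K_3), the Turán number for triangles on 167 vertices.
ex(167, K_3) = ⌊167^2/4⌋ = 6972

Mantel (1907): a triangle-free graph on n vertices has at most ⌊n^2/4⌋ edges, with equality for the complete bipartite graph K_{⌊n/2⌋, ⌈n/2⌉}. For n = 167: ⌊167^2/4⌋ = ⌊27889/4⌋ = 6972. The extremal graph is K_{83, 84}, which has 83·84 = 6972 edges.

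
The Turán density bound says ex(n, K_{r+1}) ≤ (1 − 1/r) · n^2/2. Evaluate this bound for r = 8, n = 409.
Turán density bound = (7/8) · 409^2/2 = 1170967/16 ≈ 73185.4375

Turán's theorem: ex(n, K_{r+1}) is achieved by the complete r-partite Turán graph T(n, r) with parts as balanced as possible, and is at most (1 − 1/r) · n^2/2. For r = 8, n = 409: the density bound is (7/8) · 167281/2 = 1170967/16 ≈ 73185.4375. The integer-valued extremum is e(T(409, 8)) = 73185, which is strictly less than the density bound 1170967/16 since 8 ∤ 409 (the parts of T(409, 8) cannot all be equal).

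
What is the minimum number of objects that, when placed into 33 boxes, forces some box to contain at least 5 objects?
n = (5 − 1)·33 + 1 = 133

By the generalised pigeonhole principle, to guarantee some box contains ≥ r objects we need more than (r − 1) · k objects total. Threshold: n = (r − 1) · k + 1. With r = 5 and k = 33: n = 4 · 33 + 1 = 132 + 1 = 133. For n = 132 = 4 · 33, we can put exactly 4 objects in every box, avoiding 5 in any single one — so 133 is tight.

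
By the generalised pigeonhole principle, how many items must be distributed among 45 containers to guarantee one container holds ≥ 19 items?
n = (19 − 1)·45 + 1 = 811

By the generalised pigeonhole principle, to guarantee some box contains ≥ r objects we need more than (r − 1) · k objects total. Threshold: n = (r − 1) · k + 1. With r = 19 and k = 45: n = 18 · 45 + 1 = 810 + 1 = 811. For n = 810 = 18 · 45, we can put exactly 18 objects in every box, avoiding 19 in any single one — so 811 is tight.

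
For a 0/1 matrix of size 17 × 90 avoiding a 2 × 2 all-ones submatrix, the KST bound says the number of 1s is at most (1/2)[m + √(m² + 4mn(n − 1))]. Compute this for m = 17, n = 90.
z(17, 90; 2, 2) ≤ (1/2)[17 + √(17² + 4·17·90·89)] = (1/2)[17 + √544969] = 377.6101

Kővári–Sós–Turán: let r_1, ..., r_17 be the row sums and z = Σ r_i the total number of 1s. Each pair of columns can share at most one row with both entries 1 (else a 2×2 all-ones block appears), so Σ_i C(r_i, 2) ≤ C(90, 2) = 4005. By convexity Σ_i C(r_i, 2) ≥ 17·C(z/17, 2) = z(z − 17)/(2·17), giving z² − 17z − 17·90·89 ≤ 0 and hence z ≤ (1/2)[17 + √(289 + 4·136170)] = (1/2)[17 + √544969] ≈ (1/2)(17 + 738.2202) = 377.6101.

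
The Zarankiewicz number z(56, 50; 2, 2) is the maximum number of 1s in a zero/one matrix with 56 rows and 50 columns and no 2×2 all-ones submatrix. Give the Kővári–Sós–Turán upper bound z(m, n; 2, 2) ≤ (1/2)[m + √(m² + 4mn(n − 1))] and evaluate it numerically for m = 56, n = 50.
z(56, 50; 2, 2) ≤ (1/2)[56 + √(56² + 4·56·50·49)] = (1/2)[56 + √551936] = 399.462

Kővári–Sós–Turán: let r_1, ..., r_56 be the row sums and z = Σ r_i the total number of 1s. Each pair of columns can share at most one row with both entries 1 (else a 2×2 all-ones block appears), so Σ_i C(r_i, 2) ≤ C(50, 2) = 1225. By convexity Σ_i C(r_i, 2) ≥ 56·C(z/56, 2) = z(z − 56)/(2·56), giving z² − 56z − 56·50·49 ≤ 0 and hence z ≤ (1/2)[56 + √(3136 + 4·137200)] = (1/2)[56 + √551936] ≈ (1/2)(56 + 742.924) = 399.462.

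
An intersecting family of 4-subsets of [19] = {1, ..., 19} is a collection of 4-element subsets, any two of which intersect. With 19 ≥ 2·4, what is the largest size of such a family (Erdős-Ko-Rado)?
max |F| = C(18, 3) = 816

The Erdős-Ko-Rado theorem states: for n ≥ 2k, an intersecting family of k-subsets of an n-element set has size at most C(n − 1, k − 1), with equality for 'star' families {A ⊆ [n] : |A| = k, i ∈ A} (fix an element i). For n = 19, k = 4: C(18, 3) = 816.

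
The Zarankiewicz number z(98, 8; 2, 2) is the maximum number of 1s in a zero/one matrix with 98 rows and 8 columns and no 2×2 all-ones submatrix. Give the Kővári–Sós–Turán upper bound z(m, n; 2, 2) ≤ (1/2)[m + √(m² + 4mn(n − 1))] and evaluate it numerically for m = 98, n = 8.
z(98, 8; 2, 2) ≤ (1/2)[98 + √(98² + 4·98·8·7)] = (1/2)[98 + √31556] = 137.82

Kővári–Sós–Turán: let r_1, ..., r_98 be the row sums and z = Σ r_i the total number of 1s. Each pair of columns can share at most one row with both entries 1 (else a 2×2 all-ones block appears), so Σ_i C(r_i, 2) ≤ C(8, 2) = 28. By convexity Σ_i C(r_i, 2) ≥ 98·C(z/98, 2) = z(z − 98)/(2·98), giving z² − 98z − 98·8·7 ≤ 0 and hence z ≤ (1/2)[98 + √(9604 + 4·5488)] = (1/2)[98 + √31556] ≈ (1/2)(98 + 177.6401) = 137.82.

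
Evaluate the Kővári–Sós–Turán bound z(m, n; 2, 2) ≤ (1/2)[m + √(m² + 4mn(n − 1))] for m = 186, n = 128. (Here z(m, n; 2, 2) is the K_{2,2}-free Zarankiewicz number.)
z(186, 128; 2, 2) ≤ (1/2)[186 + √(186² + 4·186·128·127)] = (1/2)[186 + √12129060] = 1834.34

Kővári–Sós–Turán: let r_1, ..., r_186 be the row sums and z = Σ r_i the total number of 1s. Each pair of columns can share at most one row with both entries 1 (else a 2×2 all-ones block appears), so Σ_i C(r_i, 2) ≤ C(128, 2) = 8128. By convexity Σ_i C(r_i, 2) ≥ 186·C(z/186, 2) = z(z − 186)/(2·186), giving z² − 186z − 186·128·127 ≤ 0 and hence z ≤ (1/2)[186 + √(34596 + 4·3023616)] = (1/2)[186 + √12129060] ≈ (1/2)(186 + 3482.68) = 1834.34.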